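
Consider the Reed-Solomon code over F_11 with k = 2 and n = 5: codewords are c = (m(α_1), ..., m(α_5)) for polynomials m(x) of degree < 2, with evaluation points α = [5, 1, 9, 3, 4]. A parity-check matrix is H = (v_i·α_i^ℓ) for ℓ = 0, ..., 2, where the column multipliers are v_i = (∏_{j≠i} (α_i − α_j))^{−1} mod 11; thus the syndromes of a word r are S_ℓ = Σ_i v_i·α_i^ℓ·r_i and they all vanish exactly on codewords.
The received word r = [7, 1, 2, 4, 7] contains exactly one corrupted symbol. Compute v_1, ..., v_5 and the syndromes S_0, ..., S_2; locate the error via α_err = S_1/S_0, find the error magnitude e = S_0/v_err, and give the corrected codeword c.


S = (10, 7, 6), error at position 5, error magnitude e = 7, c = [7, 1, 2, 4, 0].

Step 1: column multipliers v_i = (∏_{j≠i}(α_i − α_j))^{−1} mod 11.
  i = 1 (α = 5): (5−1)(5−9)(5−3)(5−4) = 4·(−4)·2·1 = −32 ≡ 1, so v_1 = 1^{−1} = 1 (mod 11).
  i = 2 (α = 1): (1−5)(1−9)(1−3)(1−4) = (−4)·(−8)·(−2)·(−3) = 192 ≡ 5, so v_2 = 5^{−1} = 9 (mod 11).
  i = 3 (α = 9): (9−5)(9−1)(9−3)(9−4) = 4·8·6·5 = 960 ≡ 3, so v_3 = 3^{−1} = 4 (mod 11).
  i = 4 (α = 3): (3−5)(3−1)(3−9)(3−4) = (−2)·2·(−6)·(−1) = −24 ≡ 9, so v_4 = 9^{−1} = 5 (mod 11).
  i = 5 (α = 4): (4−5)(4−1)(4−9)(4−3) = (−1)·3·(−5)·1 = 15 ≡ 4, so v_5 = 4^{−1} = 3 (mod 11).
  v = [1, 9, 4, 5, 3].
Step 2: syndromes of r = [7, 1, 2, 4, 7] (all sums mod 11).
  S_0 = Σ v_i r_i = 1·7 + 9·1 + 4·2 + 5·4 + 3·7 = 65 ≡ 10.
  S_1 = Σ v_i α_i r_i = 1·5·7 + 9·1·1 + 4·9·2 + 5·3·4 + 3·4·7 = 260 ≡ 7.
  α_i^2 mod 11 = [3, 1, 4, 9, 5].
  S_2 = Σ v_i α_i^2 r_i = 1·3·7 + 9·1·1 + 4·4·2 + 5·9·4 + 3·5·7 = 347 ≡ 6.
  S = (10, 7, 6) ≠ 0, so r is not a codeword (an error is present).
Step 3: locate the error. For a single error e at position i, S_ℓ = v_i·e·α_i^ℓ, so α_err = S_1/S_0.
  S_0^{−1} = 10^{−1} = 10 (mod 11), so α_err = 7·10 = 70 ≡ 4 = α_5. Error position i = 5.
  Consistency check: S_2/S_1 = 6·8 = 48 ≡ 4 = α_err ✓ (single-error assumption holds).
Step 4: error magnitude e = S_0/v_5 = S_0·∏_{j≠5}(α_5 − α_j) = 10·4 = 40 ≡ 7 (mod 11).
Step 5: correct position 5: c_5 = r_5 − e = 7 − 7 ≡ 0 (mod 11). Hence c = [7, 1, 2, 4, 0].
  Check: interpolating c through the α_i gives m(x) = 5 + 7·x (degree < 2) with m(α_i) = c_i for every i, so c is indeed a codeword.


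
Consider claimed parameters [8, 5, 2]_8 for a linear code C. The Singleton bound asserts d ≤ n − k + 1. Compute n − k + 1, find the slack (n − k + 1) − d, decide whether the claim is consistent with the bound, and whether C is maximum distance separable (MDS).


Singleton RHS = n − k + 1 = 4, slack = 2, bound satisfied, not MDS.

Singleton bound: d ≤ n − k + 1.
Here n = 8, k = 5, so n − k + 1 = 4.
Given d = 2, check d ≤ 4: YES.
Slack = (n − k + 1) − d = 2.
The code is NOT MDS (slack = 2 > 0).
Description: the claimed parameters are [8, 5, 2]_8; such a code would be non-MDS.


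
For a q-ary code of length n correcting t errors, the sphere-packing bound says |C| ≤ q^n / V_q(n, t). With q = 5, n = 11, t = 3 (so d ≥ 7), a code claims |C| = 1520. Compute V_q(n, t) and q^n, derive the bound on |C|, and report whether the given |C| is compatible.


V_q(n, t) = 11485, q^n = 48828125, Hamming bound = 4251, |C| = 1520 ≤ bound (satisfied).

Step 1: Compute V_q(n, t) = Σ_{j=0}^3 C(n, j) (q−1)^j.
  j = 0: C(11,0)·(4)^0 = 1·1 = 1.
  j = 1: C(11,1)·(4)^1 = 11·4 = 44.
  j = 2: C(11,2)·(4)^2 = 55·16 = 880.
  j = 3: C(11,3)·(4)^3 = 165·64 = 10560.
  V_q(n, t) = 1 + 44 + 880 + 10560 = 11485.
Step 2: q^n = 5^11 = 48828125.
Step 3: Hamming bound ⌊q^n / V_q(n,t)⌋ = ⌊48828125/11485⌋ = 4251.
Step 4: Compare |C| = 1520 to 4251: satisfied.
The claimed |C| lies below the Hamming bound.


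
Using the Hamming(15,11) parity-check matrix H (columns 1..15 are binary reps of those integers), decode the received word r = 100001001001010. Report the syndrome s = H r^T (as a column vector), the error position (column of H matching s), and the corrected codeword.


s = (1, 1, 0, 0)^T, error position = 12, corrected codeword c = 100001001000010

Compute s = H r^T mod 2 one row at a time:
  s_1 = 0 + 1 + 0 + 0 + 1 + 0 + 1 + 0 = 3 ≡ 1 (mod 2).
  s_2 = 0 + 0 + 1 + 0 + 1 + 0 + 1 + 0 = 3 ≡ 1 (mod 2).
  s_3 = 0 + 0 + 1 + 0 + 0 + 0 + 1 + 0 = 2 ≡ 0 (mod 2).
  s_4 = 1 + 0 + 0 + 0 + 1 + 0 + 0 + 0 = 2 ≡ 0 (mod 2).
s = (1, 1, 0, 0)^T — this equals column 12 of H (binary 1100), so error is at position 12.
Correct: flip bit 12 of r = 100001001001010 to get c = 100001001000010.


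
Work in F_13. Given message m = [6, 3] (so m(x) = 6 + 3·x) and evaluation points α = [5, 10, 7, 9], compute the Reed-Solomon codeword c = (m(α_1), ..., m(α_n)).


c = [8, 10, 1, 7]

Message polynomial: m(x) = 6 + 3·x (mod 13).
For each evaluation point α_i, compute m(α_i) mod 13:
  α_1 = 5: Horner steps 3 → 8, so m(5) = 8.
  α_2 = 10: Horner steps 3 → 10, so m(10) = 10.
  α_3 = 7: Horner steps 3 → 1, so m(7) = 1.
  α_4 = 9: Horner steps 3 → 7, so m(9) = 7.
Codeword c = [8, 10, 1, 7] ∈ F_13^4.


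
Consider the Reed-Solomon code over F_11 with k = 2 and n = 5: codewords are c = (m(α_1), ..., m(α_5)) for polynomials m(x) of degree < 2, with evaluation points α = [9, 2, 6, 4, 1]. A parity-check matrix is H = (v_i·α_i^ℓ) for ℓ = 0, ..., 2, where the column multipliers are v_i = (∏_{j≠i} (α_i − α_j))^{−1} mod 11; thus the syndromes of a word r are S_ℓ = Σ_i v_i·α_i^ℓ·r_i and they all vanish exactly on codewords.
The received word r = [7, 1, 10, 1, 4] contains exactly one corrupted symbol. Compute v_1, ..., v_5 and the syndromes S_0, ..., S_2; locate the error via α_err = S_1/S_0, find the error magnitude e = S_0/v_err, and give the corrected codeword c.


S = (2, 4, 8), error at position 2, error magnitude e = 9, c = [7, 3, 10, 1, 4].

Step 1: column multipliers v_i = (∏_{j≠i}(α_i − α_j))^{−1} mod 11.
  i = 1 (α = 9): (9−2)(9−6)(9−4)(9−1) = 7·3·5·8 = 840 ≡ 4, so v_1 = 4^{−1} = 3 (mod 11).
  i = 2 (α = 2): (2−9)(2−6)(2−4)(2−1) = (−7)·(−4)·(−2)·1 = −56 ≡ 10, so v_2 = 10^{−1} = 10 (mod 11).
  i = 3 (α = 6): (6−9)(6−2)(6−4)(6−1) = (−3)·4·2·5 = −120 ≡ 1, so v_3 = 1^{−1} = 1 (mod 11).
  i = 4 (α = 4): (4−9)(4−2)(4−6)(4−1) = (−5)·2·(−2)·3 = 60 ≡ 5, so v_4 = 5^{−1} = 9 (mod 11).
  i = 5 (α = 1): (1−9)(1−2)(1−6)(1−4) = (−8)·(−1)·(−5)·(−3) = 120 ≡ 10, so v_5 = 10^{−1} = 10 (mod 11).
  v = [3, 10, 1, 9, 10].
Step 2: syndromes of r = [7, 1, 10, 1, 4] (all sums mod 11).
  S_0 = Σ v_i r_i = 3·7 + 10·1 + 1·10 + 9·1 + 10·4 = 90 ≡ 2.
  S_1 = Σ v_i α_i r_i = 3·9·7 + 10·2·1 + 1·6·10 + 9·4·1 + 10·1·4 = 345 ≡ 4.
  α_i^2 mod 11 = [4, 4, 3, 5, 1].
  S_2 = Σ v_i α_i^2 r_i = 3·4·7 + 10·4·1 + 1·3·10 + 9·5·1 + 10·1·4 = 239 ≡ 8.
  S = (2, 4, 8) ≠ 0, so r is not a codeword (an error is present).
Step 3: locate the error. For a single error e at position i, S_ℓ = v_i·e·α_i^ℓ, so α_err = S_1/S_0.
  S_0^{−1} = 2^{−1} = 6 (mod 11), so α_err = 4·6 = 24 ≡ 2 = α_2. Error position i = 2.
  Consistency check: S_2/S_1 = 8·3 = 24 ≡ 2 = α_err ✓ (single-error assumption holds).
Step 4: error magnitude e = S_0/v_2 = S_0·∏_{j≠2}(α_2 − α_j) = 2·10 = 20 ≡ 9 (mod 11).
Step 5: correct position 2: c_2 = r_2 − e = 1 − 9 ≡ 3 (mod 11). Hence c = [7, 3, 10, 1, 4].
  Check: interpolating c through the α_i gives m(x) = 5 + 10·x (degree < 2) with m(α_i) = c_i for every i, so c is indeed a codeword.


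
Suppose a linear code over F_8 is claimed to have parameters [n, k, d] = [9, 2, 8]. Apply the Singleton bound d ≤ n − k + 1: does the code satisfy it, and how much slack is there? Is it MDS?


Singleton RHS = n − k + 1 = 8, slack = 0, bound satisfied, MDS.

Singleton bound: d ≤ n − k + 1.
Here n = 9, k = 2, so n − k + 1 = 8.
Given d = 8, check d ≤ 8: YES.
Slack = (n − k + 1) − d = 0.
The code is MDS (slack = 0).
Description: the claimed parameters are [9, 2, 8]_8; such a code would be MDS (meets Singleton bound).


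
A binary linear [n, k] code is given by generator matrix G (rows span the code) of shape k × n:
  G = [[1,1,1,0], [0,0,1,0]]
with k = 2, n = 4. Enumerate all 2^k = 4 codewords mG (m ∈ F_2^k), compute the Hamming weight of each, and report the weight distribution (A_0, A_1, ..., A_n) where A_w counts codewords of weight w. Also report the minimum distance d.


Weight distribution: A_0 = 1, A_1 = 1, A_2 = 1, A_3 = 1. Minimum distance d = 1.

Enumerate all 2^2 = 4 messages m ∈ F_2^2.
For each, compute codeword c = mG in F_2^4, then tally its weight.
  m = 00 → c = 0000, weight = 0.
  m = 10 → c = 1110, weight = 3.
  m = 01 → c = 0010, weight = 1.
  m = 11 → c = 1100, weight = 2.
Tally weights:
  weight 0: 1 codewords.
  weight 1: 1 codewords.
  weight 2: 1 codewords.
  weight 3: 1 codewords.
Minimum distance d = smallest w > 0 with A_w > 0 = 1.
Sanity: Σ A_w = 4 = 2^2 = 4 ✓.


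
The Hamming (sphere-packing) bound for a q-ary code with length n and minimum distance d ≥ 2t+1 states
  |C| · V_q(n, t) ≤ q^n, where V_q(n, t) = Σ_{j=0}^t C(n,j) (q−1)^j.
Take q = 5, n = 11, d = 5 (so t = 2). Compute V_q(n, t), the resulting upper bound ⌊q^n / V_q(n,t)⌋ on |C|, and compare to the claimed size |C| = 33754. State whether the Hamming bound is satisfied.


V_q(n, t) = 925, q^n = 48828125, Hamming bound = 52787, |C| = 33754 ≤ bound (satisfied).

Step 1: Compute V_q(n, t) = Σ_{j=0}^2 C(n, j) (q−1)^j.
  j = 0: C(11,0)·(4)^0 = 1·1 = 1.
  j = 1: C(11,1)·(4)^1 = 11·4 = 44.
  j = 2: C(11,2)·(4)^2 = 55·16 = 880.
  V_q(n, t) = 1 + 44 + 880 = 925.
Step 2: q^n = 5^11 = 48828125.
Step 3: Hamming bound ⌊q^n / V_q(n,t)⌋ = ⌊48828125/925⌋ = 52787.
Step 4: Compare |C| = 33754 to 52787: satisfied.
The claimed |C| lies below the Hamming bound.


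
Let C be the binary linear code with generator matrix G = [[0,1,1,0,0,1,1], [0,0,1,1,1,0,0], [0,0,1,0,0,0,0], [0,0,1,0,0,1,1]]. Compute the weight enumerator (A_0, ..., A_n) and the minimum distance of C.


Weight distribution: A_0 = 1, A_1 = 2, A_2 = 3, A_3 = 4, A_4 = 3, A_5 = 2, A_6 = 1. Minimum distance d = 1.

Enumerate all 2^4 = 16 messages m ∈ F_2^4.
For each, compute codeword c = mG in F_2^7, then tally its weight.
  m = 0000 → c = 0000000, weight = 0.
  m = 1000 → c = 0110011, weight = 4.
  m = 0100 → c = 0011100, weight = 3.
  m = 1100 → c = 0101111, weight = 5.
  m = 0010 → c = 0010000, weight = 1.
  m = 1010 → c = 0100011, weight = 3.
  m = 0110 → c = 0001100, weight = 2.
  m = 1110 → c = 0111111, weight = 6.
  m = 0001 → c = 0010011, weight = 3.
  m = 1001 → c = 0100000, weight = 1.
  m = 0101 → c = 0001111, weight = 4.
  m = 1101 → c = 0111100, weight = 4.
  m = 0011 → c = 0000011, weight = 2.
  m = 1011 → c = 0110000, weight = 2.
  m = 0111 → c = 0011111, weight = 5.
  m = 1111 → c = 0101100, weight = 3.
Tally weights:
  weight 0: 1 codewords.
  weight 1: 2 codewords.
  weight 2: 3 codewords.
  weight 3: 4 codewords.
  weight 4: 3 codewords.
  weight 5: 2 codewords.
  weight 6: 1 codewords.
Minimum distance d = smallest w > 0 with A_w > 0 = 1.
Sanity: Σ A_w = 16 = 2^4 = 16 ✓.


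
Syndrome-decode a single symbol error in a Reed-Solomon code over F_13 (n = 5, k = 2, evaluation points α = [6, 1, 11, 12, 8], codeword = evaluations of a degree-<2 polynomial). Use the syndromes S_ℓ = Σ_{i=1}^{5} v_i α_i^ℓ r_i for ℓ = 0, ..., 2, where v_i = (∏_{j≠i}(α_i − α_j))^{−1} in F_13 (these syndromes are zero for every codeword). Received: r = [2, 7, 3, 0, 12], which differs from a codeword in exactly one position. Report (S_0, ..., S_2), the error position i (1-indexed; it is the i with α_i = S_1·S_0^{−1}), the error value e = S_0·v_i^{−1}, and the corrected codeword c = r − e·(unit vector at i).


S = (3, 5, 4), error at position 1, error magnitude e = 10, c = [5, 7, 3, 0, 12].

Step 1: column multipliers v_i = (∏_{j≠i}(α_i − α_j))^{−1} mod 13.
  i = 1 (α = 6): (6−1)(6−11)(6−12)(6−8) = 5·(−5)·(−6)·(−2) = −300 ≡ 12, so v_1 = 12^{−1} = 12 (mod 13).
  i = 2 (α = 1): (1−6)(1−11)(1−12)(1−8) = (−5)·(−10)·(−11)·(−7) = 3850 ≡ 2, so v_2 = 2^{−1} = 7 (mod 13).
  i = 3 (α = 11): (11−6)(11−1)(11−12)(11−8) = 5·10·(−1)·3 = −150 ≡ 6, so v_3 = 6^{−1} = 11 (mod 13).
  i = 4 (α = 12): (12−6)(12−1)(12−11)(12−8) = 6·11·1·4 = 264 ≡ 4, so v_4 = 4^{−1} = 10 (mod 13).
  i = 5 (α = 8): (8−6)(8−1)(8−11)(8−12) = 2·7·(−3)·(−4) = 168 ≡ 12, so v_5 = 12^{−1} = 12 (mod 13).
  v = [12, 7, 11, 10, 12].
Step 2: syndromes of r = [2, 7, 3, 0, 12] (all sums mod 13).
  S_0 = Σ v_i r_i = 12·2 + 7·7 + 11·3 + 10·0 + 12·12 = 250 ≡ 3.
  S_1 = Σ v_i α_i r_i = 12·6·2 + 7·1·7 + 11·11·3 + 10·12·0 + 12·8·12 = 1708 ≡ 5.
  α_i^2 mod 13 = [10, 1, 4, 1, 12].
  S_2 = Σ v_i α_i^2 r_i = 12·10·2 + 7·1·7 + 11·4·3 + 10·1·0 + 12·12·12 = 2149 ≡ 4.
  S = (3, 5, 4) ≠ 0, so r is not a codeword (an error is present).
Step 3: locate the error. For a single error e at position i, S_ℓ = v_i·e·α_i^ℓ, so α_err = S_1/S_0.
  S_0^{−1} = 3^{−1} = 9 (mod 13), so α_err = 5·9 = 45 ≡ 6 = α_1. Error position i = 1.
  Consistency check: S_2/S_1 = 4·8 = 32 ≡ 6 = α_err ✓ (single-error assumption holds).
Step 4: error magnitude e = S_0/v_1 = S_0·∏_{j≠1}(α_1 − α_j) = 3·12 = 36 ≡ 10 (mod 13).
Step 5: correct position 1: c_1 = r_1 − e = 2 − 10 ≡ 5 (mod 13). Hence c = [5, 7, 3, 0, 12].
  Check: interpolating c through the α_i gives m(x) = 10 + 10·x (degree < 2) with m(α_i) = c_i for every i, so c is indeed a codeword.


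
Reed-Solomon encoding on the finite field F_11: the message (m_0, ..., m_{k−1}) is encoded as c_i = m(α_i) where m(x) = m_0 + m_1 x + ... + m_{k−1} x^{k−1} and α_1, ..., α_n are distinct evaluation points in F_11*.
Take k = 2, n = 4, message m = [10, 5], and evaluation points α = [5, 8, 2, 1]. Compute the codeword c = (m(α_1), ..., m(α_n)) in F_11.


c = [2, 6, 9, 4]

Message polynomial: m(x) = 10 + 5·x (mod 11).
For each evaluation point α_i, compute m(α_i) mod 11:
  α_1 = 5: Horner steps 5 → 2, so m(5) = 2.
  α_2 = 8: Horner steps 5 → 6, so m(8) = 6.
  α_3 = 2: Horner steps 5 → 9, so m(2) = 9.
  α_4 = 1: Horner steps 5 → 4, so m(1) = 4.
Codeword c = [2, 6, 9, 4] ∈ F_11^4.


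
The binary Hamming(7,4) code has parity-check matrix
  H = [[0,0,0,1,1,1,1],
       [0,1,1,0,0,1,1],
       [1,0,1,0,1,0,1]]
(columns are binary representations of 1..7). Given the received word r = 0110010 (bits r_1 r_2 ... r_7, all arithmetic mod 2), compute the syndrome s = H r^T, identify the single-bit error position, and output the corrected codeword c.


s = (1, 1, 1)^T, error position = 7, corrected codeword c = 0110011

Compute s = H r^T mod 2 one row at a time:
  s_1 = 0 + 0 + 1 + 0 = 1 ≡ 1 (mod 2).
  s_2 = 1 + 1 + 1 + 0 = 3 ≡ 1 (mod 2).
  s_3 = 0 + 1 + 0 + 0 = 1 ≡ 1 (mod 2).
s = (1, 1, 1)^T — this equals column 7 of H (binary 111), so error is at position 7.
Correct: flip bit 7 of r = 0110010 to get c = 0110011.


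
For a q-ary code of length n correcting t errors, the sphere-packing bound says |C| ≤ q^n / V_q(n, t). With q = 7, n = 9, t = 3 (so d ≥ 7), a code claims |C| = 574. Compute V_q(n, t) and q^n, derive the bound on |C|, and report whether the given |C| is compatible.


V_q(n, t) = 19495, q^n = 40353607, Hamming bound = 2069, |C| = 574 ≤ bound (satisfied).

Step 1: Compute V_q(n, t) = Σ_{j=0}^3 C(n, j) (q−1)^j.
  j = 0: C(9,0)·(6)^0 = 1·1 = 1.
  j = 1: C(9,1)·(6)^1 = 9·6 = 54.
  j = 2: C(9,2)·(6)^2 = 36·36 = 1296.
  j = 3: C(9,3)·(6)^3 = 84·216 = 18144.
  V_q(n, t) = 1 + 54 + 1296 + 18144 = 19495.
Step 2: q^n = 7^9 = 40353607.
Step 3: Hamming bound ⌊q^n / V_q(n,t)⌋ = ⌊40353607/19495⌋ = 2069.
Step 4: Compare |C| = 574 to 2069: satisfied.
The claimed |C| lies below the Hamming bound.


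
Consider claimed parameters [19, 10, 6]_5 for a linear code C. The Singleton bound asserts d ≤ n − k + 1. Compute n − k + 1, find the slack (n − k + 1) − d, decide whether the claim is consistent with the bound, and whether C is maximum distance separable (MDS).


Singleton RHS = n − k + 1 = 10, slack = 4, bound satisfied, not MDS.

Singleton bound: d ≤ n − k + 1.
Here n = 19, k = 10, so n − k + 1 = 10.
Given d = 6, check d ≤ 10: YES.
Slack = (n − k + 1) − d = 4.
The code is NOT MDS (slack = 4 > 0).
Description: the claimed parameters are [19, 10, 6]_5; such a code would be non-MDS.


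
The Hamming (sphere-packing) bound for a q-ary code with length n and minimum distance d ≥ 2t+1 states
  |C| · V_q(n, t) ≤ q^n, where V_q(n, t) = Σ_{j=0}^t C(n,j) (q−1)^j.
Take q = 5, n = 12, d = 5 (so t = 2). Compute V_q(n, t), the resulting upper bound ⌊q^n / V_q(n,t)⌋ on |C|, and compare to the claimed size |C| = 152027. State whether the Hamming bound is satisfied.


V_q(n, t) = 1105, q^n = 244140625, Hamming bound = 220941, |C| = 152027 ≤ bound (satisfied).

Step 1: Compute V_q(n, t) = Σ_{j=0}^2 C(n, j) (q−1)^j.
  j = 0: C(12,0)·(4)^0 = 1·1 = 1.
  j = 1: C(12,1)·(4)^1 = 12·4 = 48.
  j = 2: C(12,2)·(4)^2 = 66·16 = 1056.
  V_q(n, t) = 1 + 48 + 1056 = 1105.
Step 2: q^n = 5^12 = 244140625.
Step 3: Hamming bound ⌊q^n / V_q(n,t)⌋ = ⌊244140625/1105⌋ = 220941.
Step 4: Compare |C| = 152027 to 220941: satisfied.
The claimed |C| lies below the Hamming bound.


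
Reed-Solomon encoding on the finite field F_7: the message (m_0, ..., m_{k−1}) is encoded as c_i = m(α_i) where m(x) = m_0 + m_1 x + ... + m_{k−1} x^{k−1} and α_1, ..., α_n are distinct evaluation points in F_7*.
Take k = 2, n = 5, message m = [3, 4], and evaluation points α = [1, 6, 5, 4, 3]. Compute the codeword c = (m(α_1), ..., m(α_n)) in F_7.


c = [0, 6, 2, 5, 1]

Message polynomial: m(x) = 3 + 4·x (mod 7).
For each evaluation point α_i, compute m(α_i) mod 7:
  α_1 = 1: Horner steps 4 → 0, so m(1) = 0.
  α_2 = 6: Horner steps 4 → 6, so m(6) = 6.
  α_3 = 5: Horner steps 4 → 2, so m(5) = 2.
  α_4 = 4: Horner steps 4 → 5, so m(4) = 5.
  α_5 = 3: Horner steps 4 → 1, so m(3) = 1.
Codeword c = [0, 6, 2, 5, 1] ∈ F_7^5.


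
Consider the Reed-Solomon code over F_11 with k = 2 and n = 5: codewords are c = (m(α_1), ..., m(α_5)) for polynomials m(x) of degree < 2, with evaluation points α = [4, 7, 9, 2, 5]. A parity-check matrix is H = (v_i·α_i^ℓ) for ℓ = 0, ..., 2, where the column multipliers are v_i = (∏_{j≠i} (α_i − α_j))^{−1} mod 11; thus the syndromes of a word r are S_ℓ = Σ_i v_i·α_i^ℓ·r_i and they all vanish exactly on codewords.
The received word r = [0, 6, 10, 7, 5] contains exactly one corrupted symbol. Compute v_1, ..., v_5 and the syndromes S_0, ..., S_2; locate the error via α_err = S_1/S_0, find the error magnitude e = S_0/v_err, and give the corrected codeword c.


S = (7, 2, 10), error at position 5, error magnitude e = 3, c = [0, 6, 10, 7, 2].

Step 1: column multipliers v_i = (∏_{j≠i}(α_i − α_j))^{−1} mod 11.
  i = 1 (α = 4): (4−7)(4−9)(4−2)(4−5) = (−3)·(−5)·2·(−1) = −30 ≡ 3, so v_1 = 3^{−1} = 4 (mod 11).
  i = 2 (α = 7): (7−4)(7−9)(7−2)(7−5) = 3·(−2)·5·2 = −60 ≡ 6, so v_2 = 6^{−1} = 2 (mod 11).
  i = 3 (α = 9): (9−4)(9−7)(9−2)(9−5) = 5·2·7·4 = 280 ≡ 5, so v_3 = 5^{−1} = 9 (mod 11).
  i = 4 (α = 2): (2−4)(2−7)(2−9)(2−5) = (−2)·(−5)·(−7)·(−3) = 210 ≡ 1, so v_4 = 1^{−1} = 1 (mod 11).
  i = 5 (α = 5): (5−4)(5−7)(5−9)(5−2) = 1·(−2)·(−4)·3 = 24 ≡ 2, so v_5 = 2^{−1} = 6 (mod 11).
  v = [4, 2, 9, 1, 6].
Step 2: syndromes of r = [0, 6, 10, 7, 5] (all sums mod 11).
  S_0 = Σ v_i r_i = 4·0 + 2·6 + 9·10 + 1·7 + 6·5 = 139 ≡ 7.
  S_1 = Σ v_i α_i r_i = 4·4·0 + 2·7·6 + 9·9·10 + 1·2·7 + 6·5·5 = 1058 ≡ 2.
  α_i^2 mod 11 = [5, 5, 4, 4, 3].
  S_2 = Σ v_i α_i^2 r_i = 4·5·0 + 2·5·6 + 9·4·10 + 1·4·7 + 6·3·5 = 538 ≡ 10.
  S = (7, 2, 10) ≠ 0, so r is not a codeword (an error is present).
Step 3: locate the error. For a single error e at position i, S_ℓ = v_i·e·α_i^ℓ, so α_err = S_1/S_0.
  S_0^{−1} = 7^{−1} = 8 (mod 11), so α_err = 2·8 = 16 ≡ 5 = α_5. Error position i = 5.
  Consistency check: S_2/S_1 = 10·6 = 60 ≡ 5 = α_err ✓ (single-error assumption holds).
Step 4: error magnitude e = S_0/v_5 = S_0·∏_{j≠5}(α_5 − α_j) = 7·2 = 14 ≡ 3 (mod 11).
Step 5: correct position 5: c_5 = r_5 − e = 5 − 3 ≡ 2 (mod 11). Hence c = [0, 6, 10, 7, 2].
  Check: interpolating c through the α_i gives m(x) = 3 + 2·x (degree < 2) with m(α_i) = c_i for every i, so c is indeed a codeword.


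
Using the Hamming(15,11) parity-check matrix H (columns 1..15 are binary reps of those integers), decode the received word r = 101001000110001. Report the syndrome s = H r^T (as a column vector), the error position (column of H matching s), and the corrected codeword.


s = (1, 0, 1, 0)^T, error position = 10, corrected codeword c = 101001000010001

Compute s = H r^T mod 2 one row at a time:
  s_1 = 0 + 0 + 1 + 1 + 0 + 0 + 0 + 1 = 3 ≡ 1 (mod 2).
  s_2 = 0 + 0 + 1 + 0 + 0 + 0 + 0 + 1 = 2 ≡ 0 (mod 2).
  s_3 = 0 + 1 + 1 + 0 + 1 + 1 + 0 + 1 = 5 ≡ 1 (mod 2).
  s_4 = 1 + 1 + 0 + 0 + 0 + 1 + 0 + 1 = 4 ≡ 0 (mod 2).
s = (1, 0, 1, 0)^T — this equals column 10 of H (binary 1010), so error is at position 10.
Correct: flip bit 10 of r = 101001000110001 to get c = 101001000010001.


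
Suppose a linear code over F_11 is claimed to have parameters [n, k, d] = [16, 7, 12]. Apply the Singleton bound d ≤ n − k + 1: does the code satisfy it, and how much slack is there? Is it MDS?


Singleton RHS = n − k + 1 = 10, slack = -2, bound violated (no such code; not MDS).

Singleton bound: d ≤ n − k + 1.
Here n = 16, k = 7, so n − k + 1 = 10.
Given d = 12, check d ≤ 10: NO.
Slack = (n − k + 1) − d = -2.
The slack is negative: d = 12 exceeds n − k + 1 = 10 by 2, so the Singleton bound is violated and no linear [16, 7, 12]_11 code can exist. In particular it is not MDS (MDS requires d = n − k + 1 exactly).
Description: the claimed parameters are [16, 7, 12]_11; such a code would be impossible (violates the Singleton bound).


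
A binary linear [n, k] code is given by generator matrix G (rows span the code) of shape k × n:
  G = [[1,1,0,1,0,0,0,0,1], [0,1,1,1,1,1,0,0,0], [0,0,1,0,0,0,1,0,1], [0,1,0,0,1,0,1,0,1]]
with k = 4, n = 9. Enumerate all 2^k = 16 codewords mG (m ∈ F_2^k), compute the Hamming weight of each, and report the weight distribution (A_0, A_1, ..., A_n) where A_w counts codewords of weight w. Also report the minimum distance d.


Weight distribution: A_0 = 1, A_2 = 1, A_3 = 2, A_4 = 5, A_5 = 6, A_6 = 1. Minimum distance d = 2.

Enumerate all 2^4 = 16 messages m ∈ F_2^4.
For each, compute codeword c = mG in F_2^9, then tally its weight.
  m = 0000 → c = 000000000, weight = 0.
  m = 1000 → c = 110100001, weight = 4.
  m = 0100 → c = 011111000, weight = 5.
  m = 1100 → c = 101011001, weight = 5.
  m = 0010 → c = 001000101, weight = 3.
  m = 1010 → c = 111100100, weight = 5.
  m = 0110 → c = 010111101, weight = 6.
  m = 1110 → c = 100011100, weight = 4.
  m = 0001 → c = 010010101, weight = 4.
  m = 1001 → c = 100110100, weight = 4.
  m = 0101 → c = 001101101, weight = 5.
  m = 1101 → c = 111001100, weight = 5.
  m = 0011 → c = 011010000, weight = 3.
  m = 1011 → c = 101110001, weight = 5.
  m = 0111 → c = 000101000, weight = 2.
  m = 1111 → c = 110001001, weight = 4.
Tally weights:
  weight 0: 1 codewords.
  weight 2: 1 codewords.
  weight 3: 2 codewords.
  weight 4: 5 codewords.
  weight 5: 6 codewords.
  weight 6: 1 codewords.
Minimum distance d = smallest w > 0 with A_w > 0 = 2.
Sanity: Σ A_w = 16 = 2^4 = 16 ✓.


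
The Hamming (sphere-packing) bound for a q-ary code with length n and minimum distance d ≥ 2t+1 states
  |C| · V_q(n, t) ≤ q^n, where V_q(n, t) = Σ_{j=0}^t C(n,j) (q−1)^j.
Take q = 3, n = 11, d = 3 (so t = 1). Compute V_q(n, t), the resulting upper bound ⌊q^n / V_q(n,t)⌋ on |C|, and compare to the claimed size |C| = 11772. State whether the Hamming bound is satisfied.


V_q(n, t) = 23, q^n = 177147, Hamming bound = 7702, |C| = 11772 > bound (violated).

Step 1: Compute V_q(n, t) = Σ_{j=0}^1 C(n, j) (q−1)^j.
  j = 0: C(11,0)·(2)^0 = 1·1 = 1.
  j = 1: C(11,1)·(2)^1 = 11·2 = 22.
  V_q(n, t) = 1 + 22 = 23.
Step 2: q^n = 3^11 = 177147.
Step 3: Hamming bound ⌊q^n / V_q(n,t)⌋ = ⌊177147/23⌋ = 7702.
Step 4: Compare |C| = 11772 to 7702: violated.
The claimed |C| lies above the Hamming bound, so no 3-ary code of length 11 with d ≥ 3 can have 11772 codewords.


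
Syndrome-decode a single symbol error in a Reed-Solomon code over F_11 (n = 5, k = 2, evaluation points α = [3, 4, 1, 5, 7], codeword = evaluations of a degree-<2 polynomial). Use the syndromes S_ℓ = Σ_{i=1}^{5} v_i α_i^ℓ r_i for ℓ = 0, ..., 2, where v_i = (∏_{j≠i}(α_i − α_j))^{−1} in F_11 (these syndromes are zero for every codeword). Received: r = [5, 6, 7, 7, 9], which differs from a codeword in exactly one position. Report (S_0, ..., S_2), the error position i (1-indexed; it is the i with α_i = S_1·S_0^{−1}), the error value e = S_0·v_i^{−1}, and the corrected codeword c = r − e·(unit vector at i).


S = (4, 4, 4), error at position 3, error magnitude e = 4, c = [5, 6, 3, 7, 9].

Step 1: column multipliers v_i = (∏_{j≠i}(α_i − α_j))^{−1} mod 11.
  i = 1 (α = 3): (3−4)(3−1)(3−5)(3−7) = (−1)·2·(−2)·(−4) = −16 ≡ 6, so v_1 = 6^{−1} = 2 (mod 11).
  i = 2 (α = 4): (4−3)(4−1)(4−5)(4−7) = 1·3·(−1)·(−3) = 9 ≡ 9, so v_2 = 9^{−1} = 5 (mod 11).
  i = 3 (α = 1): (1−3)(1−4)(1−5)(1−7) = (−2)·(−3)·(−4)·(−6) = 144 ≡ 1, so v_3 = 1^{−1} = 1 (mod 11).
  i = 4 (α = 5): (5−3)(5−4)(5−1)(5−7) = 2·1·4·(−2) = −16 ≡ 6, so v_4 = 6^{−1} = 2 (mod 11).
  i = 5 (α = 7): (7−3)(7−4)(7−1)(7−5) = 4·3·6·2 = 144 ≡ 1, so v_5 = 1^{−1} = 1 (mod 11).
  v = [2, 5, 1, 2, 1].
Step 2: syndromes of r = [5, 6, 7, 7, 9] (all sums mod 11).
  S_0 = Σ v_i r_i = 2·5 + 5·6 + 1·7 + 2·7 + 1·9 = 70 ≡ 4.
  S_1 = Σ v_i α_i r_i = 2·3·5 + 5·4·6 + 1·1·7 + 2·5·7 + 1·7·9 = 290 ≡ 4.
  α_i^2 mod 11 = [9, 5, 1, 3, 5].
  S_2 = Σ v_i α_i^2 r_i = 2·9·5 + 5·5·6 + 1·1·7 + 2·3·7 + 1·5·9 = 334 ≡ 4.
  S = (4, 4, 4) ≠ 0, so r is not a codeword (an error is present).
Step 3: locate the error. For a single error e at position i, S_ℓ = v_i·e·α_i^ℓ, so α_err = S_1/S_0.
  S_0^{−1} = 4^{−1} = 3 (mod 11), so α_err = 4·3 = 12 ≡ 1 = α_3. Error position i = 3.
  Consistency check: S_2/S_1 = 4·3 = 12 ≡ 1 = α_err ✓ (single-error assumption holds).
Step 4: error magnitude e = S_0/v_3 = S_0·∏_{j≠3}(α_3 − α_j) = 4·1 = 4 ≡ 4 (mod 11).
Step 5: correct position 3: c_3 = r_3 − e = 7 − 4 ≡ 3 (mod 11). Hence c = [5, 6, 3, 7, 9].
  Check: interpolating c through the α_i gives m(x) = 2 + 1·x (degree < 2) with m(α_i) = c_i for every i, so c is indeed a codeword.


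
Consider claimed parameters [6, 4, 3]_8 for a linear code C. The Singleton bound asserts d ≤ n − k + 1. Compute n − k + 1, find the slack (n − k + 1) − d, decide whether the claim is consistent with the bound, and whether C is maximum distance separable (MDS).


Singleton RHS = n − k + 1 = 3, slack = 0, bound satisfied, MDS.

Singleton bound: d ≤ n − k + 1.
Here n = 6, k = 4, so n − k + 1 = 3.
Given d = 3, check d ≤ 3: YES.
Slack = (n − k + 1) − d = 0.
The code is MDS (slack = 0).
Description: the claimed parameters are [6, 4, 3]_8; such a code would be MDS (meets Singleton bound).


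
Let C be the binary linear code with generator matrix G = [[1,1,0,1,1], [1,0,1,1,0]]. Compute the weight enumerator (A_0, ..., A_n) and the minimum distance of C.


Weight distribution: A_0 = 1, A_3 = 2, A_4 = 1. Minimum distance d = 3.

Enumerate all 2^2 = 4 messages m ∈ F_2^2.
For each, compute codeword c = mG in F_2^5, then tally its weight.
  m = 00 → c = 00000, weight = 0.
  m = 10 → c = 11011, weight = 4.
  m = 01 → c = 10110, weight = 3.
  m = 11 → c = 01101, weight = 3.
Tally weights:
  weight 0: 1 codewords.
  weight 3: 2 codewords.
  weight 4: 1 codewords.
Minimum distance d = smallest w > 0 with A_w > 0 = 3.
Sanity: Σ A_w = 4 = 2^2 = 4 ✓.


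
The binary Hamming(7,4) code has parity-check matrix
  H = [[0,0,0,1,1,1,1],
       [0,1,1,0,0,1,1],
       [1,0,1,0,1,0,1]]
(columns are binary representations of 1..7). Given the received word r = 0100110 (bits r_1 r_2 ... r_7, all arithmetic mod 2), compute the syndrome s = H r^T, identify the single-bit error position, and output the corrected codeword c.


s = (0, 0, 1)^T, error position = 1, corrected codeword c = 1100110

Compute s = H r^T mod 2 one row at a time:
  s_1 = 0 + 1 + 1 + 0 = 2 ≡ 0 (mod 2).
  s_2 = 1 + 0 + 1 + 0 = 2 ≡ 0 (mod 2).
  s_3 = 0 + 0 + 1 + 0 = 1 ≡ 1 (mod 2).
s = (0, 0, 1)^T — this equals column 1 of H (binary 001), so error is at position 1.
Correct: flip bit 1 of r = 0100110 to get c = 1100110.


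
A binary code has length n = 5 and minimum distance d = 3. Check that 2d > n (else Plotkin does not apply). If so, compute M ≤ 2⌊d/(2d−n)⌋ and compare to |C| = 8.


Plotkin bound M ≤ 6; given |C| = 8 > bound (violated).

Check applicability: 2d = 6, n = 5.
2d − n = 1 > 0, so Plotkin applies.
Compute d/(2d−n) = 3/1 ≈ 3.0000.
⌊d/(2d−n)⌋ = 3.
Plotkin bound: M ≤ 2·3 = 6.
Given |C| = 8, check: VIOLATED.
This |C| is above the Plotkin bound, so no binary code with n = 5, d = 3 and 8 codewords exists.


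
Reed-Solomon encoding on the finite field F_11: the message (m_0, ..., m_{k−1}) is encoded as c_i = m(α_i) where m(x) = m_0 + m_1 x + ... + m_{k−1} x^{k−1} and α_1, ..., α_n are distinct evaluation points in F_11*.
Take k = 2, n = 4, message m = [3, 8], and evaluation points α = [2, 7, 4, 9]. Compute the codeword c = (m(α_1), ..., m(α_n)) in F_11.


c = [8, 4, 2, 9]

Message polynomial: m(x) = 3 + 8·x (mod 11).
For each evaluation point α_i, compute m(α_i) mod 11:
  α_1 = 2: Horner steps 8 → 8, so m(2) = 8.
  α_2 = 7: Horner steps 8 → 4, so m(7) = 4.
  α_3 = 4: Horner steps 8 → 2, so m(4) = 2.
  α_4 = 9: Horner steps 8 → 9, so m(9) = 9.
Codeword c = [8, 4, 2, 9] ∈ F_11^4.


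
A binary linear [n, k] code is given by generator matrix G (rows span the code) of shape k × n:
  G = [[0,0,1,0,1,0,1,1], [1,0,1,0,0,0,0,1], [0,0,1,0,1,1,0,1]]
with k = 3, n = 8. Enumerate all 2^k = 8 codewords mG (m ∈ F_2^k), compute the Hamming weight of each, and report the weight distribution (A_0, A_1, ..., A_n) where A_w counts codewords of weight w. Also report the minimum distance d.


Weight distribution: A_0 = 1, A_2 = 1, A_3 = 3, A_4 = 2, A_5 = 1. Minimum distance d = 2.

Enumerate all 2^3 = 8 messages m ∈ F_2^3.
For each, compute codeword c = mG in F_2^8, then tally its weight.
  m = 000 → c = 00000000, weight = 0.
  m = 100 → c = 00101011, weight = 4.
  m = 010 → c = 10100001, weight = 3.
  m = 110 → c = 10001010, weight = 3.
  m = 001 → c = 00101101, weight = 4.
  m = 101 → c = 00000110, weight = 2.
  m = 011 → c = 10001100, weight = 3.
  m = 111 → c = 10100111, weight = 5.
Tally weights:
  weight 0: 1 codewords.
  weight 2: 1 codewords.
  weight 3: 3 codewords.
  weight 4: 2 codewords.
  weight 5: 1 codewords.
Minimum distance d = smallest w > 0 with A_w > 0 = 2.
Sanity: Σ A_w = 8 = 2^3 = 8 ✓.


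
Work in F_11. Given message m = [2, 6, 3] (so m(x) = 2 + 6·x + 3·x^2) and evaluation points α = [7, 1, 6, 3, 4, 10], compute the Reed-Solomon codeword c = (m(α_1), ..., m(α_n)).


c = [4, 0, 3, 3, 8, 10]

Message polynomial: m(x) = 2 + 6·x + 3·x^2 (mod 11).
For each evaluation point α_i, compute m(α_i) mod 11:
  α_1 = 7: Horner steps 3 → 5 → 4, so m(7) = 4.
  α_2 = 1: Horner steps 3 → 9 → 0, so m(1) = 0.
  α_3 = 6: Horner steps 3 → 2 → 3, so m(6) = 3.
  α_4 = 3: Horner steps 3 → 4 → 3, so m(3) = 3.
  α_5 = 4: Horner steps 3 → 7 → 8, so m(4) = 8.
  α_6 = 10: Horner steps 3 → 3 → 10, so m(10) = 10.
Codeword c = [4, 0, 3, 3, 8, 10] ∈ F_11^6.


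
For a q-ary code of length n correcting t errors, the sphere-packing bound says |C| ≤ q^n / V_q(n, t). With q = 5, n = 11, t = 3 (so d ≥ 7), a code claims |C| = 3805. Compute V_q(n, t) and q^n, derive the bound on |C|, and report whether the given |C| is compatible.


V_q(n, t) = 11485, q^n = 48828125, Hamming bound = 4251, |C| = 3805 ≤ bound (satisfied).

Step 1: Compute V_q(n, t) = Σ_{j=0}^3 C(n, j) (q−1)^j.
  j = 0: C(11,0)·(4)^0 = 1·1 = 1.
  j = 1: C(11,1)·(4)^1 = 11·4 = 44.
  j = 2: C(11,2)·(4)^2 = 55·16 = 880.
  j = 3: C(11,3)·(4)^3 = 165·64 = 10560.
  V_q(n, t) = 1 + 44 + 880 + 10560 = 11485.
Step 2: q^n = 5^11 = 48828125.
Step 3: Hamming bound ⌊q^n / V_q(n,t)⌋ = ⌊48828125/11485⌋ = 4251.
Step 4: Compare |C| = 3805 to 4251: satisfied.
The claimed |C| lies below the Hamming bound.


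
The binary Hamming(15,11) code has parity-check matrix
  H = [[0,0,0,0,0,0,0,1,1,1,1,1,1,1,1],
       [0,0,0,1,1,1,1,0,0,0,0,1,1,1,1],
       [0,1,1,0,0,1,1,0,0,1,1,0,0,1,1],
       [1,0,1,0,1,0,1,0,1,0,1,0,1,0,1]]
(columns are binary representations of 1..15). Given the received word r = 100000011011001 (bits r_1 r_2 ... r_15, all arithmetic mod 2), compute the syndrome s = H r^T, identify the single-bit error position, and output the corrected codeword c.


s = (1, 0, 0, 0)^T, error position = 8, corrected codeword c = 100000001011001

Compute s = H r^T mod 2 one row at a time:
  s_1 = 1 + 1 + 0 + 1 + 1 + 0 + 0 + 1 = 5 ≡ 1 (mod 2).
  s_2 = 0 + 0 + 0 + 0 + 1 + 0 + 0 + 1 = 2 ≡ 0 (mod 2).
  s_3 = 0 + 0 + 0 + 0 + 0 + 1 + 0 + 1 = 2 ≡ 0 (mod 2).
  s_4 = 1 + 0 + 0 + 0 + 1 + 1 + 0 + 1 = 4 ≡ 0 (mod 2).
s = (1, 0, 0, 0)^T — this equals column 8 of H (binary 1000), so error is at position 8.
Correct: flip bit 8 of r = 100000011011001 to get c = 100000001011001.


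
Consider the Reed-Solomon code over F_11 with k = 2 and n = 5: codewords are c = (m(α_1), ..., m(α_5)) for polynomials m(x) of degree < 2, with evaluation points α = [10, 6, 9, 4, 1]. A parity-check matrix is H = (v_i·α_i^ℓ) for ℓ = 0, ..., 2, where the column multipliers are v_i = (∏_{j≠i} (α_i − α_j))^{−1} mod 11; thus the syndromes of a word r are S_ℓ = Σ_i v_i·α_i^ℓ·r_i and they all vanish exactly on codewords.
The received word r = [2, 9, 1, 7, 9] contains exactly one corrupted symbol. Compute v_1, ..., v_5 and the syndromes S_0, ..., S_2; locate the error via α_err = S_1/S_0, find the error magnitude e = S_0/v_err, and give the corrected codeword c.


S = (8, 8, 8), error at position 5, error magnitude e = 5, c = [2, 9, 1, 7, 4].

Step 1: column multipliers v_i = (∏_{j≠i}(α_i − α_j))^{−1} mod 11.
  i = 1 (α = 10): (10−6)(10−9)(10−4)(10−1) = 4·1·6·9 = 216 ≡ 7, so v_1 = 7^{−1} = 8 (mod 11).
  i = 2 (α = 6): (6−10)(6−9)(6−4)(6−1) = (−4)·(−3)·2·5 = 120 ≡ 10, so v_2 = 10^{−1} = 10 (mod 11).
  i = 3 (α = 9): (9−10)(9−6)(9−4)(9−1) = (−1)·3·5·8 = −120 ≡ 1, so v_3 = 1^{−1} = 1 (mod 11).
  i = 4 (α = 4): (4−10)(4−6)(4−9)(4−1) = (−6)·(−2)·(−5)·3 = −180 ≡ 7, so v_4 = 7^{−1} = 8 (mod 11).
  i = 5 (α = 1): (1−10)(1−6)(1−9)(1−4) = (−9)·(−5)·(−8)·(−3) = 1080 ≡ 2, so v_5 = 2^{−1} = 6 (mod 11).
  v = [8, 10, 1, 8, 6].
Step 2: syndromes of r = [2, 9, 1, 7, 9] (all sums mod 11).
  S_0 = Σ v_i r_i = 8·2 + 10·9 + 1·1 + 8·7 + 6·9 = 217 ≡ 8.
  S_1 = Σ v_i α_i r_i = 8·10·2 + 10·6·9 + 1·9·1 + 8·4·7 + 6·1·9 = 987 ≡ 8.
  α_i^2 mod 11 = [1, 3, 4, 5, 1].
  S_2 = Σ v_i α_i^2 r_i = 8·1·2 + 10·3·9 + 1·4·1 + 8·5·7 + 6·1·9 = 624 ≡ 8.
  S = (8, 8, 8) ≠ 0, so r is not a codeword (an error is present).
Step 3: locate the error. For a single error e at position i, S_ℓ = v_i·e·α_i^ℓ, so α_err = S_1/S_0.
  S_0^{−1} = 8^{−1} = 7 (mod 11), so α_err = 8·7 = 56 ≡ 1 = α_5. Error position i = 5.
  Consistency check: S_2/S_1 = 8·7 = 56 ≡ 1 = α_err ✓ (single-error assumption holds).
Step 4: error magnitude e = S_0/v_5 = S_0·∏_{j≠5}(α_5 − α_j) = 8·2 = 16 ≡ 5 (mod 11).
Step 5: correct position 5: c_5 = r_5 − e = 9 − 5 ≡ 4 (mod 11). Hence c = [2, 9, 1, 7, 4].
  Check: interpolating c through the α_i gives m(x) = 3 + 1·x (degree < 2) with m(α_i) = c_i for every i, so c is indeed a codeword.


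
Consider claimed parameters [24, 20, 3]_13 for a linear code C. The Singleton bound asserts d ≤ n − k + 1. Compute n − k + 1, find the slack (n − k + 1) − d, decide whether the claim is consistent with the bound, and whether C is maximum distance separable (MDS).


Singleton RHS = n − k + 1 = 5, slack = 2, bound satisfied, not MDS.

Singleton bound: d ≤ n − k + 1.
Here n = 24, k = 20, so n − k + 1 = 5.
Given d = 3, check d ≤ 5: YES.
Slack = (n − k + 1) − d = 2.
The code is NOT MDS (slack = 2 > 0).
Description: the claimed parameters are [24, 20, 3]_13; such a code would be non-MDS.


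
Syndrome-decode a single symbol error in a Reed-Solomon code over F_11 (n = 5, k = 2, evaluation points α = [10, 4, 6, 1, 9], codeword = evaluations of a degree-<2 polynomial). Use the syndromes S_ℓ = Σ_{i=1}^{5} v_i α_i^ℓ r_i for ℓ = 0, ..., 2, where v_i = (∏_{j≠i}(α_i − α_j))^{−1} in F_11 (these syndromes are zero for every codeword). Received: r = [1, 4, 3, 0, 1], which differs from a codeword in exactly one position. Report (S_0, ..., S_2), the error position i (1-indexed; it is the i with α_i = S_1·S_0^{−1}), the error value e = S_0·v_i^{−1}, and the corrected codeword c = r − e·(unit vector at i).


S = (5, 1, 9), error at position 5, error magnitude e = 5, c = [1, 4, 3, 0, 7].

Step 1: column multipliers v_i = (∏_{j≠i}(α_i − α_j))^{−1} mod 11.
  i = 1 (α = 10): (10−4)(10−6)(10−1)(10−9) = 6·4·9·1 = 216 ≡ 7, so v_1 = 7^{−1} = 8 (mod 11).
  i = 2 (α = 4): (4−10)(4−6)(4−1)(4−9) = (−6)·(−2)·3·(−5) = −180 ≡ 7, so v_2 = 7^{−1} = 8 (mod 11).
  i = 3 (α = 6): (6−10)(6−4)(6−1)(6−9) = (−4)·2·5·(−3) = 120 ≡ 10, so v_3 = 10^{−1} = 10 (mod 11).
  i = 4 (α = 1): (1−10)(1−4)(1−6)(1−9) = (−9)·(−3)·(−5)·(−8) = 1080 ≡ 2, so v_4 = 2^{−1} = 6 (mod 11).
  i = 5 (α = 9): (9−10)(9−4)(9−6)(9−1) = (−1)·5·3·8 = −120 ≡ 1, so v_5 = 1^{−1} = 1 (mod 11).
  v = [8, 8, 10, 6, 1].
Step 2: syndromes of r = [1, 4, 3, 0, 1] (all sums mod 11).
  S_0 = Σ v_i r_i = 8·1 + 8·4 + 10·3 + 6·0 + 1·1 = 71 ≡ 5.
  S_1 = Σ v_i α_i r_i = 8·10·1 + 8·4·4 + 10·6·3 + 6·1·0 + 1·9·1 = 397 ≡ 1.
  α_i^2 mod 11 = [1, 5, 3, 1, 4].
  S_2 = Σ v_i α_i^2 r_i = 8·1·1 + 8·5·4 + 10·3·3 + 6·1·0 + 1·4·1 = 262 ≡ 9.
  S = (5, 1, 9) ≠ 0, so r is not a codeword (an error is present).
Step 3: locate the error. For a single error e at position i, S_ℓ = v_i·e·α_i^ℓ, so α_err = S_1/S_0.
  S_0^{−1} = 5^{−1} = 9 (mod 11), so α_err = 1·9 = 9 ≡ 9 = α_5. Error position i = 5.
  Consistency check: S_2/S_1 = 9·1 = 9 ≡ 9 = α_err ✓ (single-error assumption holds).
Step 4: error magnitude e = S_0/v_5 = S_0·∏_{j≠5}(α_5 − α_j) = 5·1 = 5 ≡ 5 (mod 11).
Step 5: correct position 5: c_5 = r_5 − e = 1 − 5 ≡ 7 (mod 11). Hence c = [1, 4, 3, 0, 7].
  Check: interpolating c through the α_i gives m(x) = 6 + 5·x (degree < 2) with m(α_i) = c_i for every i, so c is indeed a codeword.


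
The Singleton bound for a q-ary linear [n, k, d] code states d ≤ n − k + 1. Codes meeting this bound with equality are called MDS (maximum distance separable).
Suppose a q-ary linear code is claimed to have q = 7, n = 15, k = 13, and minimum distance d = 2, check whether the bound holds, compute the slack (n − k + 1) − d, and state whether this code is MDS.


Singleton RHS = n − k + 1 = 3, slack = 1, bound satisfied, not MDS.

Singleton bound: d ≤ n − k + 1.
Here n = 15, k = 13, so n − k + 1 = 3.
Given d = 2, check d ≤ 3: YES.
Slack = (n − k + 1) − d = 1.
The code is NOT MDS (slack = 1 > 0).
Description: the claimed parameters are [15, 13, 2]_7; such a code would be non-MDS.
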